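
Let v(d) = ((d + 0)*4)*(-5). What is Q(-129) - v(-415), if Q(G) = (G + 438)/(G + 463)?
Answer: -2771891/334 ≈ -8299.1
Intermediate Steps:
Q(G) = (438 + G)/(463 + G)
v(d) = -20*d (v(d) = (d*4)*(-5) = (4*d)*(-5) = -20*d)
Q(-129) - v(-415) = (438 - 129)/(463 - 129) - (-20)*(-415) = 309/334 - 1*8300 = (1/334)*309 - 8300 = 309/334 - 8300 = -2771891/334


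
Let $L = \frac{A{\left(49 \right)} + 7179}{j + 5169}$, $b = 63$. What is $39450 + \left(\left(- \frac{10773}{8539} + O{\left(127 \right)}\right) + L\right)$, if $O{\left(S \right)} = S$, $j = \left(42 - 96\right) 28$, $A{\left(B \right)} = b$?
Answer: $\frac{411966096516}{10409041} \approx 39578.0$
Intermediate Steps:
$A{\left(B \right)} = 63$
$j = -1512$ ($j = \left(42 - 96\right) 28 = \left(-54\right) 28 = -1512$)
$L = \frac{2414}{1219}$ ($L = \frac{63 + 7179}{-1512 + 5169} = \frac{7242}{3657} = 7242 \cdot \frac{1}{3657} = \frac{2414}{1219} \approx 1.9803$)
$39450 + \left(\left(- \frac{10773}{8539} + O{\left(127 \right)}\right) + L\right) = 39450 + \left(\left(- \frac{10773}{8539} + 127\right) + \frac{2414}{1219}\right) = 39450 + \left(\frac{1073680}{8539} + \frac{2414}{1219}\right) = 39450 + \frac{1329429066}{10409041} = \frac{411966096516}{10409041}$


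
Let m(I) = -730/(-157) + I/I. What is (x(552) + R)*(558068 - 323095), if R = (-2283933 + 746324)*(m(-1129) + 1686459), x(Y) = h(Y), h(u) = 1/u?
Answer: -52805583573746795936039/86664 ≈ -6.0931e+17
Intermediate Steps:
x(Y) = 1/Y
m(I) = 887/157 (m(I) = -730*(-1/157) + 1 = 730/157 + 1 = 887/157)
R = -407120346094550/157 (R = (-2283933 + 746324)*(887/157 + 1686459) = -1537609*264774950/157 = -407120346094550/157 ≈ -2.5931e+12)
(x(552) + R)*(558068 - 323095) = (1/552 - 407120346094550/157)*(558068 - 323095) = (1/552 - 407120346094550/157)*234973 = -224730431044191443/86664*234973 = -52805583573746795936039/86664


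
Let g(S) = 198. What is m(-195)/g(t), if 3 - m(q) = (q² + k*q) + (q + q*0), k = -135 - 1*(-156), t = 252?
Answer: -1874/11 ≈ -170.36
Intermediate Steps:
k = 21 (k = -135 + 156 = 21)
m(q) = 3 - q² - 22*q (m(q) = 3 - ((q² + 21*q) + (q + q*0)) = 3 - ((q² + 21*q) + (q + 0)) = 3 - ((q² + 21*q) + q) = 3 - (q² + 22*q) = 3 + (-q² - 22*q) = 3 - q² - 22*q)
m(-195)/g(t) = (3 - 1*(-195)² - 22*(-195))/198 = (3 - 1*38025 + 4290)*(1/198) = (3 - 38025 + 4290)*(1/198) = -33732*1/198 = -1874/11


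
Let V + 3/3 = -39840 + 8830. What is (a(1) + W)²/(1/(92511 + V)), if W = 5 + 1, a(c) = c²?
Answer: 3013500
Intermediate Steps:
V = -31011 (V = -1 + (-39840 + 8830) = -1 - 31010 = -31011)
W = 6
(a(1) + W)²/(1/(92511 + V)) = (1² + 6)²/(1/(92511 - 31011)) = (1 + 6)²/(1/61500) = 7²/(1/61500) = 49*61500 = 3013500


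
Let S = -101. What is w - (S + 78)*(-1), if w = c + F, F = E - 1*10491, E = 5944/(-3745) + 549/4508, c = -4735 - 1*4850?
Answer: -48477900441/2411780 ≈ -20100.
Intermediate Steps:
c = -9585 (c = -4735 - 4850 = -9585)
E = -3534221/2411780 (E = 5944*(-1/3745) + 549*(1/4508) = -5944/3745 + 549/4508 = -3534221/2411780 ≈ -1.4654)
F = -25305518201/2411780 (F = -3534221/2411780 - 1*10491 = -3534221/2411780 - 10491 = -25305518201/2411780 ≈ -10492.)
w = -48422429501/2411780 (w = -9585 - 25305518201/2411780 = -48422429501/2411780 ≈ -20077.)
w - (S + 78)*(-1) = -48422429501/2411780 - (-101 + 78)*(-1) = -48422429501/2411780 - (-23)*(-1) = -48422429501/2411780 - 1*23 = -48422429501/2411780 - 23 = -48477900441/2411780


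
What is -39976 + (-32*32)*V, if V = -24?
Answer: -15400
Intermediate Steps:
-39976 + (-32*32)*V = -39976 - 32*32*(-24) = -39976 - 1024*(-24) = -39976 + 24576 = -15400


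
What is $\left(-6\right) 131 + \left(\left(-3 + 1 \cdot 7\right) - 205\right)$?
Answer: $-987$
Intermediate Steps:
$\left(-6\right) 131 + \left(\left(-3 + 1 \cdot 7\right) - 205\right) = -786 + \left(\left(-3 + 7\right) - 205\right) = -786 + \left(4 - 205\right) = -786 - 201 = -987$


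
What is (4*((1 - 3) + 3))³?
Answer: 64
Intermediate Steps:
(4*((1 - 3) + 3))³ = (4*(-2 + 3))³ = (4*1)³ = 4³ = 64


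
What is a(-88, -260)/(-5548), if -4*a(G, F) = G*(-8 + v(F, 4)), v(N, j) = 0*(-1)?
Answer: 44/1387 ≈ 0.031723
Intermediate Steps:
v(N, j) = 0
a(G, F) = 2*G (a(G, F) = -G*(-8 + 0)/4 = -G*(-8)/4 = -(-2)*G = 2*G)
a(-88, -260)/(-5548) = (2*(-88))/(-5548) = -176*(-1/5548) = 44/1387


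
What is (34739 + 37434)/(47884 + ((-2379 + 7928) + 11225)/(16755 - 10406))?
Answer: 458226377/304032290 ≈ 1.5072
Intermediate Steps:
(34739 + 37434)/(47884 + ((-2379 + 7928) + 11225)/(16755 - 10406)) = 72173/(47884 + (5549 + 11225)/6349) = 72173/(47884 + 16774*(1/6349)) = 72173/(47884 + 16774/6349) = 72173/(304032290/6349) = 72173*(6349/304032290) = 458226377/304032290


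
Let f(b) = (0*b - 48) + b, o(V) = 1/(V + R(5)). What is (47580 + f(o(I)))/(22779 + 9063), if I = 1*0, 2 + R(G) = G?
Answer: 142597/95526 ≈ 1.4928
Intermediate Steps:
R(G) = -2 + G
I = 0
o(V) = 1/(3 + V) (o(V) = 1/(V + (-2 + 5)) = 1/(V + 3) = 1/(3 + V))
f(b) = -48 + b (f(b) = (0 - 48) + b = -48 + b)
(47580 + f(o(I)))/(22779 + 9063) = (47580 + (-48 + 1/(3 + 0)))/(22779 + 9063) = (47580 + (-48 + 1/3))/31842 = (47580 + (-48 + ⅓))*(1/31842) = (47580 - 143/3)*(1/31842) = (142597/3)*(1/31842) = 142597/95526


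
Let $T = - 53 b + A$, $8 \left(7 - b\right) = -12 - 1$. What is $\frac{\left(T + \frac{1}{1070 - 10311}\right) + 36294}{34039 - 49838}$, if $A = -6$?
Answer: $- \frac{2648904919}{1167988472} \approx -2.2679$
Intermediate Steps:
$b = \frac{69}{8}$ ($b = 7 - \frac{-12 - 1}{8} = 7 - - \frac{13}{8} = 7 + \frac{13}{8} = \frac{69}{8} \approx 8.625$)
$T = - \frac{3705}{8}$ ($T = \left(-53\right) \frac{69}{8} - 6 = - \frac{3657}{8} - 6 = - \frac{3705}{8} \approx -463.13$)
$\frac{\left(T + \frac{1}{1070 - 10311}\right) + 36294}{34039 - 49838} = \frac{\left(- \frac{3705}{8} + \frac{1}{1070 - 10311}\right) + 36294}{34039 - 49838} = \frac{\left(- \frac{3705}{8} + \frac{1}{-9241}\right) + 36294}{-15799} = \left(\left(- \frac{3705}{8} - \frac{1}{9241}\right) + 36294\right) \left(- \frac{1}{15799}\right) = \left(- \frac{34237913}{73928} + 36294\right) \left(- \frac{1}{15799}\right) = \frac{2648904919}{73928} \left(- \frac{1}{15799}\right) = - \frac{2648904919}{1167988472}$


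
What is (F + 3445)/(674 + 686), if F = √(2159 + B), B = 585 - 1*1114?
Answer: 689/272 + √1630/1360 ≈ 2.5628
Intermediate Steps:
B = -529 (B = 585 - 1114 = -529)
F = √1630 (F = √(2159 - 529) = √1630 ≈ 40.373)
(F + 3445)/(674 + 686) = (√1630 + 3445)/(674 + 686) = (3445 + √1630)/1360 = (3445 + √1630)*(1/1360) = 689/272 + √1630/1360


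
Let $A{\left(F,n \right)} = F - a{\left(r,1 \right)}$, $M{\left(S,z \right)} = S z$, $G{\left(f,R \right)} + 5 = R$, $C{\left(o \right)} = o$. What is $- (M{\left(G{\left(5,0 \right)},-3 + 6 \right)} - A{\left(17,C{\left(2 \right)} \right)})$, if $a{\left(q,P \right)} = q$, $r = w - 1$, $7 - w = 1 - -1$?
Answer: $28$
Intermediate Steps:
$G{\left(f,R \right)} = -5 + R$
$w = 5$ ($w = 7 - \left(1 - -1\right) = 7 - \left(1 + 1\right) = 7 - 2 = 5$)
$r = 4$ ($r = 5 - 1 = 4$)
$A{\left(F,n \right)} = -4 + F$ ($A{\left(F,n \right)} = F - 4 = -4 + F$)
$- (M{\left(G{\left(5,0 \right)},-3 + 6 \right)} - A{\left(17,C{\left(2 \right)} \right)}) = - (\left(-5 + 0\right) \left(-3 + 6\right) - \left(-4 + 17\right)) = - (\left(-5\right) 3 - 13) = - (-15 - 13) = \left(-1\right) \left(-28\right) = 28$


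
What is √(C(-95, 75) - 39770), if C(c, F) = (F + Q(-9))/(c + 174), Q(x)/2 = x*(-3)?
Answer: I*√248194379/79 ≈ 199.42*I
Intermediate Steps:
Q(x) = -6*x (Q(x) = 2*(x*(-3)) = 2*(-3*x) = -6*x)
C(c, F) = (54 + F)/(174 + c) (C(c, F) = (F - 6*(-9))/(c + 174) = (F + 54)/(174 + c) = (54 + F)/(174 + c))
√(C(-95, 75) - 39770) = √((54 + 75)/(174 - 95) - 39770) = √(129/79 - 39770) = √(-3141701/79) = I*√248194379/79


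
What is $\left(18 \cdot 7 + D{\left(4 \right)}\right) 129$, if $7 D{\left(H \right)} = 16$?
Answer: $\frac{115842}{7} \approx 16549.0$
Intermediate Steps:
$D{\left(H \right)} = \frac{16}{7}$ ($D{\left(H \right)} = \frac{1}{7} \cdot 16 = \frac{16}{7}$)
$\left(18 \cdot 7 + D{\left(4 \right)}\right) 129 = \left(18 \cdot 7 + \frac{16}{7}\right) 129 = \left(126 + \frac{16}{7}\right) 129 = \frac{898}{7} \cdot 129 = \frac{115842}{7}$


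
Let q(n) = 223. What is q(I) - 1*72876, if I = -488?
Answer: -72653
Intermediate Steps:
q(I) - 1*72876 = 223 - 1*72876 = 223 - 72876 = -72653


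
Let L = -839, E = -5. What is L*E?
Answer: 4195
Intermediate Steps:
L*E = -839*(-5) = 4195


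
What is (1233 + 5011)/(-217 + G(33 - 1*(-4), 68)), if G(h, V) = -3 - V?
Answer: -1561/72 ≈ -21.681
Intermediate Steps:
(1233 + 5011)/(-217 + G(33 - 1*(-4), 68)) = (1233 + 5011)/(-217 + (-3 - 1*68)) = 6244/(-217 + (-3 - 68)) = 6244/(-217 - 71) = 6244/(-288) = 6244*(-1/288) = -1561/72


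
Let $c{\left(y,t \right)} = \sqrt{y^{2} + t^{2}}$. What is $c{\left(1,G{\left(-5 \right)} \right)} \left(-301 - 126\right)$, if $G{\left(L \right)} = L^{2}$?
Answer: $- 427 \sqrt{626} \approx -10684.0$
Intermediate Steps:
$c{\left(y,t \right)} = \sqrt{t^{2} + y^{2}}$
$c{\left(1,G{\left(-5 \right)} \right)} \left(-301 - 126\right) = \sqrt{\left(\left(-5\right)^{2}\right)^{2} + 1^{2}} \left(-301 - 126\right) = \sqrt{25^{2} + 1} \left(-301 - 126\right) = \sqrt{625 + 1} \left(-427\right) = \sqrt{626} \left(-427\right) = - 427 \sqrt{626}$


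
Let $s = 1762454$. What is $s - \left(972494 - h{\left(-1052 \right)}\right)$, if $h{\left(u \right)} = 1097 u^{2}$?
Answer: $1214844248$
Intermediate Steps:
$s - \left(972494 - h{\left(-1052 \right)}\right) = 1762454 - \left(972494 - 1097 \left(-1052\right)^{2}\right) = 1762454 - \left(972494 - 1097 \cdot 1106704\right) = 1762454 - \left(972494 - 1214054288\right) = 1762454 - -1213081794 = 1762454 + 1213081794 = 1214844248$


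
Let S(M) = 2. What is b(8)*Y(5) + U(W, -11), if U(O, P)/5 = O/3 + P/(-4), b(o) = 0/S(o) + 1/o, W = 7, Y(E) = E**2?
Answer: 685/24 ≈ 28.542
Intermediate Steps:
b(o) = 1/o (b(o) = 0/2 + 1/o = 0*(1/2) + 1/o = 0 + 1/o = 1/o)
U(O, P) = -5*P/4 + 5*O/3 (U(O, P) = 5*(O/3 + P/(-4)) = 5*(O*(1/3) + P*(-1/4)) = 5*(O/3 - P/4) = 5*(-P/4 + O/3) = -5*P/4 + 5*O/3)
b(8)*Y(5) + U(W, -11) = 5**2/8 + (-5/4*(-11) + (5/3)*7) = (1/8)*25 + (55/4 + 35/3) = 25/8 + 305/12 = 685/24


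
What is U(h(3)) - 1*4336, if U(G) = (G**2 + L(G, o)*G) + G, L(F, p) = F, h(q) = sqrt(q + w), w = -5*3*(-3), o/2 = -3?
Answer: -4240 + 4*sqrt(3) ≈ -4233.1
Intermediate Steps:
o = -6 (o = 2*(-3) = -6)
w = 45 (w = -15*(-3) = 45)
h(q) = sqrt(45 + q) (h(q) = sqrt(q + 45) = sqrt(45 + q))
U(G) = G + 2*G**2 (U(G) = (G**2 + G*G) + G = (G**2 + G**2) + G = 2*G**2 + G = G + 2*G**2)
U(h(3)) - 1*4336 = sqrt(45 + 3)*(1 + 2*sqrt(45 + 3)) - 1*4336 = sqrt(48)*(1 + 2*sqrt(48)) - 4336 = (4*sqrt(3))*(1 + 2*(4*sqrt(3))) - 4336 = (4*sqrt(3))*(1 + 8*sqrt(3)) - 4336 = 4*sqrt(3)*(1 + 8*sqrt(3)) - 4336 = -4336 + 4*sqrt(3)*(1 + 8*sqrt(3))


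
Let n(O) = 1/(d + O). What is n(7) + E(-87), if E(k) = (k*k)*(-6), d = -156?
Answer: -6766687/149 ≈ -45414.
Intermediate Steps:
n(O) = 1/(-156 + O)
E(k) = -6*k² (E(k) = k²*(-6) = -6*k²)
n(7) + E(-87) = 1/(-156 + 7) - 6*(-87)² = 1/(-149) - 6*7569 = -1/149 - 45414 = -6766687/149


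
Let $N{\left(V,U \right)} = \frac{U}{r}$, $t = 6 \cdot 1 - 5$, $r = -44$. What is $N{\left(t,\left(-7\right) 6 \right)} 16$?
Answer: $\frac{168}{11} \approx 15.273$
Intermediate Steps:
$t = 1$ ($t = 6 - 5 = 1$)
$N{\left(V,U \right)} = - \frac{U}{44}$ ($N{\left(V,U \right)} = \frac{U}{-44} = U \left(- \frac{1}{44}\right) = - \frac{U}{44}$)
$N{\left(t,\left(-7\right) 6 \right)} 16 = - \frac{\left(-7\right) 6}{44} \cdot 16 = \left(- \frac{1}{44}\right) \left(-42\right) 16 = \frac{21}{22} \cdot 16 = \frac{168}{11}$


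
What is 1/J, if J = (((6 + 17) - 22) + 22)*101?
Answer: 1/2323 ≈ 0.00043048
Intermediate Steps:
J = 2323 (J = ((23 - 22) + 22)*101 = (1 + 22)*101 = 23*101 = 2323)
1/J = 1/2323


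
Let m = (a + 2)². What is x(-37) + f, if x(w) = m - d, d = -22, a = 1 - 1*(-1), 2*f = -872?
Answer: -398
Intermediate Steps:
f = -436 (f = (½)*(-872) = -436)
a = 2 (a = 1 + 1 = 2)
m = 16 (m = (2 + 2)² = 4² = 16)
x(w) = 38 (x(w) = 16 - 1*(-22) = 16 + 22 = 38)
x(-37) + f = 38 - 436 = -398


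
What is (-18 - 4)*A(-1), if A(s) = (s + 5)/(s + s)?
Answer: 44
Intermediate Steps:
A(s) = (5 + s)/(2*s) (A(s) = (5 + s)/((2*s)) = (5 + s)*(1/(2*s)) = (5 + s)/(2*s))
(-18 - 4)*A(-1) = (-18 - 4)*((1/2)*(5 - 1)/(-1)) = -11*(-1)*4 = -22*(-2) = 44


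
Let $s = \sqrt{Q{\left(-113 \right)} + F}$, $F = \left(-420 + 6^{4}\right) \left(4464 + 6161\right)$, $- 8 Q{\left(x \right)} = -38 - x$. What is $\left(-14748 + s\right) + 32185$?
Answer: $17437 + \frac{15 \sqrt{661866}}{4} \approx 20488.0$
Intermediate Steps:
$Q{\left(x \right)} = \frac{19}{4} + \frac{x}{8}$ ($Q{\left(x \right)} = - \frac{-38 - x}{8} = \frac{19}{4} + \frac{x}{8}$)
$F = 9307500$ ($F = \left(-420 + 1296\right) 10625 = 876 \cdot 10625 = 9307500$)
$s = \frac{15 \sqrt{661866}}{4}$ ($s = \sqrt{\left(\frac{19}{4} + \frac{1}{8} \left(-113\right)\right) + 9307500} = \sqrt{\left(\frac{19}{4} - \frac{113}{8}\right) + 9307500} = \sqrt{- \frac{75}{8} + 9307500} = \sqrt{\frac{74459925}{8}} = \frac{15 \sqrt{661866}}{4} \approx 3050.8$)
$\left(-14748 + s\right) + 32185 = \left(-14748 + \frac{15 \sqrt{661866}}{4}\right) + 32185 = 17437 + \frac{15 \sqrt{661866}}{4}$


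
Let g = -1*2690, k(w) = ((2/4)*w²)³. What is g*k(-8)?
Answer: -88145920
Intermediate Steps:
k(w) = w⁶/8 (k(w) = ((2*(¼))*w²)³ = (w²/2)³ = w⁶/8)
g = -2690
g*k(-8) = -1345*(-8)⁶/4 = -1345*262144/4 = -2690*32768 = -88145920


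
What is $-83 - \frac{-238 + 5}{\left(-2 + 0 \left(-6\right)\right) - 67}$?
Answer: $- \frac{5960}{69} \approx -86.377$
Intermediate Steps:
$-83 - \frac{-238 + 5}{\left(-2 + 0 \left(-6\right)\right) - 67} = -83 - - \frac{233}{\left(-2 + 0\right) - 67} = -83 - - \frac{233}{-2 - 67} = -83 - - \frac{233}{-69} = -83 - \left(-233\right) \left(- \frac{1}{69}\right) = -83 - \frac{233}{69} = - \frac{5960}{69}$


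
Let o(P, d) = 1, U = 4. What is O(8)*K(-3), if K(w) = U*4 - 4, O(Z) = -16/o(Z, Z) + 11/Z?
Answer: -351/2 ≈ -175.50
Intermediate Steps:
O(Z) = -16 + 11/Z (O(Z) = -16/1 + 11/Z = -16*1 + 11/Z = -16 + 11/Z)
K(w) = 12 (K(w) = 4*4 - 4 = 16 - 4 = 12)
O(8)*K(-3) = (-16 + 11/8)*12 = -117/8*12 = -351/2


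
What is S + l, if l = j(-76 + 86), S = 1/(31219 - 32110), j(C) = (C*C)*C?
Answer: 890999/891 ≈ 1000.0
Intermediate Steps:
j(C) = C³ (j(C) = C²*C = C³)
S = -1/891 (S = 1/(-891) = -1/891 ≈ -0.0011223)
l = 1000 (l = (-76 + 86)³ = 10³ = 1000)
S + l = -1/891 + 1000 = 890999/891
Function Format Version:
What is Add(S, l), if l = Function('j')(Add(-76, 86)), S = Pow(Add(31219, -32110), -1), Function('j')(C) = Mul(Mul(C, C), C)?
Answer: Rational(890999, 891) ≈ 1000.0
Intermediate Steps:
Function('j')(C) = Pow(C, 3) (Function('j')(C) = Mul(Pow(C, 2), C) = Pow(C, 3))
S = Rational(-1, 891) (S = Pow(-891, -1) = Rational(-1, 891) ≈ -0.0011223)
l = 1000 (l = Pow(Add(-76, 86), 3) = Pow(10, 3) = 1000)
Add(S, l) = Add(Rational(-1, 891), 1000) = Rational(890999, 891)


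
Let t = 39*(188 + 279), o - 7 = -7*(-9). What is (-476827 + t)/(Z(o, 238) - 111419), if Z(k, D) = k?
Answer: 458614/111349 ≈ 4.1187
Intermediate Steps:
o = 70 (o = 7 - 7*(-9) = 7 + 63 = 70)
t = 18213 (t = 39*467 = 18213)
(-476827 + t)/(Z(o, 238) - 111419) = (-476827 + 18213)/(70 - 111419) = -458614/(-111349) = -458614*(-1/111349) = 458614/111349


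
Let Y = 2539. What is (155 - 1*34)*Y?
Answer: 307219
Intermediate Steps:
(155 - 1*34)*Y = (155 - 1*34)*2539 = (155 - 34)*2539 = 121*2539 = 307219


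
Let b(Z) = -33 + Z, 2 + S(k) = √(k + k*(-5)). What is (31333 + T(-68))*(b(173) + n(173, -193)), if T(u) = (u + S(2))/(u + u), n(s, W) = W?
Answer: -112925987/68 + 53*I*√2/68 ≈ -1.6607e+6 + 1.1023*I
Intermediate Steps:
S(k) = -2 + 2*√(-k) (S(k) = -2 + √(k + k*(-5)) = -2 + √(k - 5*k) = -2 + √(-4*k) = -2 + 2*√(-k))
T(u) = (-2 + u + 2*I*√2)/(2*u) (T(u) = (u + (-2 + 2*√(-1*2)))/(u + u) = (u + (-2 + 2*√(-2)))/((2*u)) = (u + (-2 + 2*(I*√2)))*(1/(2*u)) = (u + (-2 + 2*I*√2))*(1/(2*u)) = (-2 + u + 2*I*√2)*(1/(2*u)) = (-2 + u + 2*I*√2)/(2*u))
(31333 + T(-68))*(b(173) + n(173, -193)) = (31333 + (-1 + (½)*(-68) + I*√2)/(-68))*((-33 + 173) - 193) = (31333 - (-1 - 34 + I*√2)/68)*(140 - 193) = (31333 - (-35 + I*√2)/68)*(-53) = (31333 + (35/68 - I*√2/68))*(-53) = (2130679/68 - I*√2/68)*(-53) = -112925987/68 + 53*I*√2/68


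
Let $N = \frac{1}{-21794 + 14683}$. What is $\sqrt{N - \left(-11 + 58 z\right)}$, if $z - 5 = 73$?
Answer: $\frac{2 i \sqrt{57051453446}}{7111} \approx 67.179 i$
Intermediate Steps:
$N = - \frac{1}{7111}$ ($N = \frac{1}{-7111} = - \frac{1}{7111} \approx -0.00014063$)
$z = 78$ ($z = 5 + 73 = 78$)
$\sqrt{N - \left(-11 + 58 z\right)} = \sqrt{- \frac{1}{7111} + \left(\left(-58\right) 78 + 11\right)} = \sqrt{- \frac{1}{7111} + \left(-4524 + 11\right)} = \sqrt{- \frac{1}{7111} - 4513} = \sqrt{- \frac{32091944}{7111}} = \frac{2 i \sqrt{57051453446}}{7111}$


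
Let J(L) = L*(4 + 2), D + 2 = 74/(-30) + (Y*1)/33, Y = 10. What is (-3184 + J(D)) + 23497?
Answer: 1115841/55 ≈ 20288.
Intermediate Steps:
D = -229/55 (D = -2 + (74/(-30) + (10*1)/33) = -2 + (74*(-1/30) + 10*(1/33)) = -2 + (-37/15 + 10/33) = -2 - 119/55 = -229/55 ≈ -4.1636)
J(L) = 6*L (J(L) = L*6 = 6*L)
(-3184 + J(D)) + 23497 = (-3184 + 6*(-229/55)) + 23497 = (-3184 - 1374/55) + 23497 = -176494/55 + 23497 = 1115841/55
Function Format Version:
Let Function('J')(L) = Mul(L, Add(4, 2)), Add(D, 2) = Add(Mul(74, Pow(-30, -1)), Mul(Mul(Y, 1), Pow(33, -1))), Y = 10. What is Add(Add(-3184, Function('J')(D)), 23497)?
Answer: Rational(1115841, 55) ≈ 20288.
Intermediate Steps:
D = Rational(-229, 55) (D = Add(-2, Add(Mul(74, Pow(-30, -1)), Mul(Mul(10, 1), Pow(33, -1)))) = Add(-2, Add(Mul(74, Rational(-1, 30)), Mul(10, Rational(1, 33)))) = Add(-2, Add(Rational(-37, 15), Rational(10, 33))) = Add(-2, Rational(-119, 55)) = Rational(-229, 55) ≈ -4.1636)
Function('J')(L) = Mul(6, L) (Function('J')(L) = Mul(L, 6) = Mul(6, L))
Add(Add(-3184, Function('J')(D)), 23497) = Add(Add(-3184, Mul(6, Rational(-229, 55))), 23497) = Add(Add(-3184, Rational(-1374, 55)), 23497) = Add(Rational(-176494, 55), 23497) = Rational(1115841, 55)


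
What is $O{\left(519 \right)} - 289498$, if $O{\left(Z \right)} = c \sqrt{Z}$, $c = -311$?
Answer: $-289498 - 311 \sqrt{519} \approx -2.9658 \cdot 10^{5}$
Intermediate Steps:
$O{\left(Z \right)} = - 311 \sqrt{Z}$
$O{\left(519 \right)} - 289498 = - 311 \sqrt{519} - 289498 = -289498 - 311 \sqrt{519}$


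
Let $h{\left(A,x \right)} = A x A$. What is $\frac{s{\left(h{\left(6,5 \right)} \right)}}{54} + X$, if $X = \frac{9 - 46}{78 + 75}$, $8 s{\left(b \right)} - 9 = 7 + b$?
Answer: $\frac{389}{1836} \approx 0.21187$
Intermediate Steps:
$h{\left(A,x \right)} = x A^{2}$
$s{\left(b \right)} = 2 + \frac{b}{8}$ ($s{\left(b \right)} = \frac{9}{8} + \frac{7 + b}{8} = \frac{9}{8} + \left(\frac{7}{8} + \frac{b}{8}\right) = 2 + \frac{b}{8}$)
$X = - \frac{37}{153} \approx -0.24183$
$\frac{s{\left(h{\left(6,5 \right)} \right)}}{54} + X = \frac{2 + \frac{5 \cdot 6^{2}}{8}}{54} - \frac{37}{153} = \left(2 + \frac{5 \cdot 36}{8}\right) \frac{1}{54} - \frac{37}{153} = \left(2 + \frac{1}{8} \cdot 180\right) \frac{1}{54} - \frac{37}{153} = \left(2 + \frac{45}{2}\right) \frac{1}{54} - \frac{37}{153} = \frac{49}{2} \cdot \frac{1}{54} - \frac{37}{153} = \frac{49}{108} - \frac{37}{153} = \frac{389}{1836}$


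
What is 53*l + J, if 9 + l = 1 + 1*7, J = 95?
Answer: 42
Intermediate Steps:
l = -1 (l = -9 + (1 + 1*7) = -9 + (1 + 7) = -9 + 8 = -1)
53*l + J = 53*(-1) + 95 = -53 + 95 = 42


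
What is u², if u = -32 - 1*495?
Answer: 277729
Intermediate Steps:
u = -527 (u = -32 - 495 = -527)
u² = (-527)² = 277729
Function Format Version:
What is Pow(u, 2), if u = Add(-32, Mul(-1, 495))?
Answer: 277729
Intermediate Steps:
u = -527 (u = Add(-32, -495) = -527)
Pow(u, 2) = Pow(-527, 2) = 277729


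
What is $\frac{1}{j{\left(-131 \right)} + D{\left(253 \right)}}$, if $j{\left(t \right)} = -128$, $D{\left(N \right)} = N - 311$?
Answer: $- \frac{1}{186} \approx -0.0053763$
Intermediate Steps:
$D{\left(N \right)} = -311 + N$
$\frac{1}{j{\left(-131 \right)} + D{\left(253 \right)}} = \frac{1}{-128 + \left(-311 + 253\right)} = \frac{1}{-128 - 58} = \frac{1}{-186} = - \frac{1}{186}$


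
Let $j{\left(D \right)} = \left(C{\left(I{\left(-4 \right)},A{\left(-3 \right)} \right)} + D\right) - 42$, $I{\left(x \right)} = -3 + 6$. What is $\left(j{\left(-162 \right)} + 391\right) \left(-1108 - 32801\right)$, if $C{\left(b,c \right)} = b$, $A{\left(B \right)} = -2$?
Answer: $-6442710$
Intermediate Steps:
$I{\left(x \right)} = 3$
$j{\left(D \right)} = -39 + D$ ($j{\left(D \right)} = \left(3 + D\right) - 42 = -39 + D$)
$\left(j{\left(-162 \right)} + 391\right) \left(-1108 - 32801\right) = \left(\left(-39 - 162\right) + 391\right) \left(-1108 - 32801\right) = \left(-201 + 391\right) \left(-1108 - 32801\right) = 190 \left(-1108 - 32801\right) = 190 \left(-33909\right) = -6442710$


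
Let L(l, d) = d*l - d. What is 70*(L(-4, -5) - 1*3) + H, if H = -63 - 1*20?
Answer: 1457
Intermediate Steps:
L(l, d) = -d + d*l
H = -83 (H = -63 - 20 = -83)
70*(L(-4, -5) - 1*3) + H = 70*(-5*(-1 - 4) - 1*3) - 83 = 70*(-5*(-5) - 3) - 83 = 70*(25 - 3) - 83 = 70*22 - 83 = 1540 - 83 = 1457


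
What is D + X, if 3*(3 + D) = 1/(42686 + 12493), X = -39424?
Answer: -6526627298/165537 ≈ -39427.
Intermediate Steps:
D = -496610/165537 (D = -3 + 1/(3*(42686 + 12493)) = -3 + (1/3)/55179 = -3 + (1/3)*(1/55179) = -3 + 1/165537 = -496610/165537 ≈ -3.0000)
D + X = -496610/165537 - 39424 = -6526627298/165537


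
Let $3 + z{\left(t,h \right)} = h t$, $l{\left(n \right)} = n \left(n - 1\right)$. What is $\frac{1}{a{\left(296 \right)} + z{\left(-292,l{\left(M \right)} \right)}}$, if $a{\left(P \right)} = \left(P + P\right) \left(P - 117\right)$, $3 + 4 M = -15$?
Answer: $\frac{1}{98738} \approx 1.0128 \cdot 10^{-5}$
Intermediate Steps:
$M = - \frac{9}{2}$ ($M = - \frac{3}{4} + \frac{1}{4} \left(-15\right) = - \frac{3}{4} - \frac{15}{4} = - \frac{9}{2} \approx -4.5$)
$l{\left(n \right)} = n \left(-1 + n\right)$
$a{\left(P \right)} = 2 P \left(-117 + P\right)$
$z{\left(t,h \right)} = -3 + h t$
$\frac{1}{a{\left(296 \right)} + z{\left(-292,l{\left(M \right)} \right)}} = \frac{1}{2 \cdot 296 \left(-117 + 296\right) + \left(-3 + - \frac{9 \left(-1 - \frac{9}{2}\right)}{2} \left(-292\right)\right)} = \frac{1}{2 \cdot 296 \cdot 179 + \left(-3 + \left(- \frac{9}{2}\right) \left(- \frac{11}{2}\right) \left(-292\right)\right)} = \frac{1}{105968 + \left(-3 + \frac{99}{4} \left(-292\right)\right)} = \frac{1}{105968 - 7230} = \frac{1}{98738}$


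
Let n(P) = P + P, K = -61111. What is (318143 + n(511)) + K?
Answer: 258054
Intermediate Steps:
n(P) = 2*P
(318143 + n(511)) + K = (318143 + 2*511) - 61111 = (318143 + 1022) - 61111 = 319165 - 61111 = 258054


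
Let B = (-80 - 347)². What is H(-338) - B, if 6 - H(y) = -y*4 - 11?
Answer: -183664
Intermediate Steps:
B = 182329 (B = (-427)² = 182329)
H(y) = 17 + 4*y (H(y) = 6 - (-y*4 - 11) = 6 - (-4*y - 11) = 6 - (-11 - 4*y) = 6 + (11 + 4*y) = 17 + 4*y)
H(-338) - B = (17 + 4*(-338)) - 1*182329 = (17 - 1352) - 182329 = -1335 - 182329 = -183664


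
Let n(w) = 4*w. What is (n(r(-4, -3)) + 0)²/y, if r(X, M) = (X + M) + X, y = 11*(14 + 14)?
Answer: 44/7 ≈ 6.2857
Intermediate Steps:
y = 308 (y = 11*28 = 308)
r(X, M) = M + 2*X (r(X, M) = (M + X) + X = M + 2*X)
(n(r(-4, -3)) + 0)²/y = (4*(-3 + 2*(-4)) + 0)²/308 = (4*(-3 - 8) + 0)²*(1/308) = (4*(-11) + 0)²*(1/308) = (-44 + 0)²*(1/308) = (-44)²*(1/308) = 1936*(1/308) = 44/7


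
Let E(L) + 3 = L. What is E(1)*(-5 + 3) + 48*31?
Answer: 1492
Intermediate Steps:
E(L) = -3 + L
E(1)*(-5 + 3) + 48*31 = (-3 + 1)*(-5 + 3) + 48*31 = -2*(-2) + 1488 = 4 + 1488 = 1492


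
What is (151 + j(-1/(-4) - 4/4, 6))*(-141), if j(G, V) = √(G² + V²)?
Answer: -21291 - 423*√65/4 ≈ -22144.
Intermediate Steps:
(151 + j(-1/(-4) - 4/4, 6))*(-141) = (151 + √((-1/(-4) - 4/4)² + 6²))*(-141) = (151 + √((-1*(-¼) - 4*¼)² + 36))*(-141) = (151 + √((¼ - 1)² + 36))*(-141) = (151 + √((-¾)² + 36))*(-141) = (151 + √(9/16 + 36))*(-141) = (151 + √(585/16))*(-141) = (151 + 3*√65/4)*(-141) = -21291 - 423*√65/4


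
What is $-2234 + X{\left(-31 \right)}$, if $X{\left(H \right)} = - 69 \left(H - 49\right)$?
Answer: $3286$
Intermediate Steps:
$X{\left(H \right)} = 3381 - 69 H$ ($X{\left(H \right)} = - 69 \left(-49 + H\right) = 3381 - 69 H$)
$-2234 + X{\left(-31 \right)} = -2234 + \left(3381 - -2139\right) = -2234 + \left(3381 + 2139\right) = -2234 + 5520 = 3286$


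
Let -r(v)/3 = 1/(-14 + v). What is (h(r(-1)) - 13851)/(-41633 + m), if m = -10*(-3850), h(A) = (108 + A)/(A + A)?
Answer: 27161/6266 ≈ 4.3347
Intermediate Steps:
r(v) = -3/(-14 + v)
h(A) = (108 + A)/(2*A) (h(A) = (108 + A)/((2*A)) = (108 + A)*(1/(2*A)) = (108 + A)/(2*A))
m = 38500
(h(r(-1)) - 13851)/(-41633 + m) = ((108 - 3/(-14 - 1))/(2*((-3/(-14 - 1)))) - 13851)/(-41633 + 38500) = ((108 - 3/(-15))/(2*((-3/(-15)))) - 13851)/(-3133) = ((108 - 3*(-1/15))/(2*((-3*(-1/15)))) - 13851)*(-1/3133) = ((108 + ⅕)/(2*(⅕)) - 13851)*(-1/3133) = ((½)*5*(541/5) - 13851)*(-1/3133) = (541/2 - 13851)*(-1/3133) = -27161/2*(-1/3133) = 27161/6266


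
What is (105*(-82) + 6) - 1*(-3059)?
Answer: -5545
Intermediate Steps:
(105*(-82) + 6) - 1*(-3059) = (-8610 + 6) + 3059 = -8604 + 3059 = -5545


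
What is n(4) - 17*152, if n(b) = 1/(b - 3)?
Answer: -2583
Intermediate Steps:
n(b) = 1/(-3 + b)
n(4) - 17*152 = 1/(-3 + 4) - 17*152 = 1/1 - 2584 = 1 - 2584 = -2583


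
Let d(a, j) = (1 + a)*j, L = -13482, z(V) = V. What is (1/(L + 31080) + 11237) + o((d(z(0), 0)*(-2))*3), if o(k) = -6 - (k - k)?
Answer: 197643139/17598 ≈ 11231.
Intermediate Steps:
d(a, j) = j*(1 + a)
o(k) = -6 (o(k) = -6 - 1*0 = -6 + 0 = -6)
(1/(L + 31080) + 11237) + o((d(z(0), 0)*(-2))*3) = (1/(-13482 + 31080) + 11237) - 6 = (1/17598 + 11237) - 6 = 197748727/17598 - 6 = 197643139/17598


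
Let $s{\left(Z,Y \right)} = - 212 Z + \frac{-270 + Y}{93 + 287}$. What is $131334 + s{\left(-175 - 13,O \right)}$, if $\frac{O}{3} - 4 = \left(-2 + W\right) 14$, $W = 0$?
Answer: $\frac{1711891}{10} \approx 1.7119 \cdot 10^{5}$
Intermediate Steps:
$O = -72$ ($O = 12 + 3 \left(-2 + 0\right) 14 = 12 + 3 \left(\left(-2\right) 14\right) = 12 + 3 \left(-28\right) = 12 - 84 = -72$)
$s{\left(Z,Y \right)} = - \frac{27}{38} - 212 Z + \frac{Y}{380}$ ($s{\left(Z,Y \right)} = - 212 Z + \frac{-270 + Y}{380} = - 212 Z + \left(-270 + Y\right) \frac{1}{380} = - 212 Z + \left(- \frac{27}{38} + \frac{Y}{380}\right) = - \frac{27}{38} - 212 Z + \frac{Y}{380}$)
$131334 + s{\left(-175 - 13,O \right)} = 131334 - \left(\frac{9}{10} + 212 \left(-175 - 13\right)\right) = 131334 - - \frac{398551}{10} = 131334 + \frac{398551}{10} = \frac{1711891}{10}$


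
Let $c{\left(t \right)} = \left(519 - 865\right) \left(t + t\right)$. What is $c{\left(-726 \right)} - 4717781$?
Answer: $-4215389$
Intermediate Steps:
$c{\left(t \right)} = - 692 t$ ($c{\left(t \right)} = - 346 \cdot 2 t = - 692 t$)
$c{\left(-726 \right)} - 4717781 = \left(-692\right) \left(-726\right) - 4717781 = 502392 - 4717781 = -4215389$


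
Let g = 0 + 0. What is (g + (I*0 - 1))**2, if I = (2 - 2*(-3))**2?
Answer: 1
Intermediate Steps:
g = 0
I = 64 (I = (2 + 6)**2 = 8**2 = 64)
(g + (I*0 - 1))**2 = (0 + (64*0 - 1))**2 = (0 + (0 - 1))**2 = (0 - 1)**2 = (-1)**2 = 1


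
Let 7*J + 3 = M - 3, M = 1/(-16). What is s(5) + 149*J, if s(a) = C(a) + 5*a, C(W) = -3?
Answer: -11989/112 ≈ -107.04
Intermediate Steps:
s(a) = -3 + 5*a
M = -1/16 ≈ -0.062500
J = -97/112 (J = -3/7 + (-1/16 - 3)/7 = -3/7 + (⅐)*(-49/16) = -3/7 - 7/16 = -97/112 ≈ -0.86607)
s(5) + 149*J = (-3 + 5*5) + 149*(-97/112) = (-3 + 25) - 14453/112 = 22 - 14453/112 = -11989/112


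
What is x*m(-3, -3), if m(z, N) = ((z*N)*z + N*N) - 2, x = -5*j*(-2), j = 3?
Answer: -600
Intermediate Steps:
x = 30 (x = -5*3*(-2) = -15*(-2) = 30)
m(z, N) = -2 + N² + N*z² (m(z, N) = ((N*z)*z + N²) - 2 = (N*z² + N²) - 2 = (N² + N*z²) - 2 = -2 + N² + N*z²)
x*m(-3, -3) = 30*(-2 + (-3)² - 3*(-3)²) = 30*(-2 + 9 - 3*9) = 30*(-2 + 9 - 27) = 30*(-20) = -600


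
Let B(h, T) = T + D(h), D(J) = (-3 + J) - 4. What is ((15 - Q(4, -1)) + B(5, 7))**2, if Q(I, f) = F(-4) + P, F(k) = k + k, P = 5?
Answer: 529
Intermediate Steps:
F(k) = 2*k
D(J) = -7 + J
Q(I, f) = -3 (Q(I, f) = 2*(-4) + 5 = -8 + 5 = -3)
B(h, T) = -7 + T + h (B(h, T) = T + (-7 + h) = -7 + T + h)
((15 - Q(4, -1)) + B(5, 7))**2 = ((15 - 1*(-3)) + (-7 + 7 + 5))**2 = ((15 + 3) + 5)**2 = (18 + 5)**2 = 23**2 = 529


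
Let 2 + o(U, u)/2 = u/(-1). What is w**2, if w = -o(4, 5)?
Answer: 196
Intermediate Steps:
o(U, u) = -4 - 2*u (o(U, u) = -4 + 2*(u/(-1)) = -4 + 2*(u*(-1)) = -4 + 2*(-u) = -4 - 2*u)
w = 14 (w = -(-4 - 2*5) = -(-4 - 10) = -1*(-14) = 14)
w**2 = 14**2 = 196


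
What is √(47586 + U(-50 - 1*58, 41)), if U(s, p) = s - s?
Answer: √47586 ≈ 218.14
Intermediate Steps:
U(s, p) = 0
√(47586 + U(-50 - 1*58, 41)) = √(47586 + 0) = √47586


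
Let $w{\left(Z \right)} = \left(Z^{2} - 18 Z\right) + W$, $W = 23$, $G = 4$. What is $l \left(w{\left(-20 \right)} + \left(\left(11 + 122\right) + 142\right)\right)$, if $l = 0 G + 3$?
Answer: $3174$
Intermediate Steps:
$l = 3$ ($l = 0 \cdot 4 + 3 = 0 + 3 = 3$)
$w{\left(Z \right)} = 23 + Z^{2} - 18 Z$ ($w{\left(Z \right)} = \left(Z^{2} - 18 Z\right) + 23 = 23 + Z^{2} - 18 Z$)
$l \left(w{\left(-20 \right)} + \left(\left(11 + 122\right) + 142\right)\right) = 3 \left(\left(23 + \left(-20\right)^{2} - -360\right) + \left(\left(11 + 122\right) + 142\right)\right) = 3 \left(\left(23 + 400 + 360\right) + \left(133 + 142\right)\right) = 3 \left(783 + 275\right) = 3 \cdot 1058 = 3174$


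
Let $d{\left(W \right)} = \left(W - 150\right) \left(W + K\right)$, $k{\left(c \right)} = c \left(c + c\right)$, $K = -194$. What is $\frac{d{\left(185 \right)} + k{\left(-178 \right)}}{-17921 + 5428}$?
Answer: $- \frac{63053}{12493} \approx -5.0471$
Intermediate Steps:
$k{\left(c \right)} = 2 c^{2}$ ($k{\left(c \right)} = c 2 c = 2 c^{2}$)
$d{\left(W \right)} = \left(-194 + W\right) \left(-150 + W\right)$ ($d{\left(W \right)} = \left(W - 150\right) \left(W - 194\right) = \left(-150 + W\right) \left(-194 + W\right) = \left(-194 + W\right) \left(-150 + W\right)$)
$\frac{d{\left(185 \right)} + k{\left(-178 \right)}}{-17921 + 5428} = \frac{\left(29100 + 185^{2} - 63640\right) + 2 \left(-178\right)^{2}}{-17921 + 5428} = \frac{\left(29100 + 34225 - 63640\right) + 2 \cdot 31684}{-12493} = \left(-315 + 63368\right) \left(- \frac{1}{12493}\right) = 63053 \left(- \frac{1}{12493}\right) = - \frac{63053}{12493}$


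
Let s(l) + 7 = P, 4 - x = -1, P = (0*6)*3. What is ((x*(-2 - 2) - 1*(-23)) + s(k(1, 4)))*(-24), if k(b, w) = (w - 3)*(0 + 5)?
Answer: 96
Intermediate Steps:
k(b, w) = -15 + 5*w (k(b, w) = (-3 + w)*5 = -15 + 5*w)
P = 0 (P = 0*3 = 0)
x = 5 (x = 4 - 1*(-1) = 4 + 1 = 5)
s(l) = -7 (s(l) = -7 + 0 = -7)
((x*(-2 - 2) - 1*(-23)) + s(k(1, 4)))*(-24) = ((5*(-2 - 2) - 1*(-23)) - 7)*(-24) = ((5*(-4) + 23) - 7)*(-24) = ((-20 + 23) - 7)*(-24) = (3 - 7)*(-24) = -4*(-24) = 96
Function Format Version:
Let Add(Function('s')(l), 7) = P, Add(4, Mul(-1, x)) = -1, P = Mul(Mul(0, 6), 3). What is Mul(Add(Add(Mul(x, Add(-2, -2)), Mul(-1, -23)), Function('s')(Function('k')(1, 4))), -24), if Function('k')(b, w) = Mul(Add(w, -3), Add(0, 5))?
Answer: 96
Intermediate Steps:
Function('k')(b, w) = Add(-15, Mul(5, w)) (Function('k')(b, w) = Mul(Add(-3, w), 5) = Add(-15, Mul(5, w)))
P = 0 (P = Mul(0, 3) = 0)
x = 5 (x = Add(4, Mul(-1, -1)) = Add(4, 1) = 5)
Function('s')(l) = -7 (Function('s')(l) = Add(-7, 0) = -7)
Mul(Add(Add(Mul(x, Add(-2, -2)), Mul(-1, -23)), Function('s')(Function('k')(1, 4))), -24) = Mul(Add(Add(Mul(5, Add(-2, -2)), Mul(-1, -23)), -7), -24) = Mul(Add(Add(Mul(5, -4), 23), -7), -24) = Mul(Add(Add(-20, 23), -7), -24) = Mul(Add(3, -7), -24) = Mul(-4, -24) = 96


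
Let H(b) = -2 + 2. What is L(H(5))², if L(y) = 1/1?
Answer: 1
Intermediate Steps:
H(b) = 0
L(y) = 1
L(H(5))² = 1² = 1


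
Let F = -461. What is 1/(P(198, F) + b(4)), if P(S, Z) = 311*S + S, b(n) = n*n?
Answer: 1/61792 ≈ 1.6183e-5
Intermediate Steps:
b(n) = n²
P(S, Z) = 312*S
1/(P(198, F) + b(4)) = 1/(312*198 + 4²) = 1/(61776 + 16) = 1/61792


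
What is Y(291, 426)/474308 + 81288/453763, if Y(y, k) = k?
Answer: 19374425871/107611710502 ≈ 0.18004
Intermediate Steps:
Y(291, 426)/474308 + 81288/453763 = 426/474308 + 81288/453763 = 426*(1/474308) + 81288*(1/453763) = 213/237154 + 81288/453763 = 19374425871/107611710502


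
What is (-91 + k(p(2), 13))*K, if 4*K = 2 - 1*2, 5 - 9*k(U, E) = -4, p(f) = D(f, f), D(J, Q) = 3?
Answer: 0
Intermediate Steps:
p(f) = 3
k(U, E) = 1 (k(U, E) = 5/9 - ⅑*(-4) = 5/9 + 4/9 = 1)
K = 0 (K = (2 - 1*2)/4 = (2 - 2)/4 = (¼)*0 = 0)
(-91 + k(p(2), 13))*K = (-91 + 1)*0 = -90*0 = 0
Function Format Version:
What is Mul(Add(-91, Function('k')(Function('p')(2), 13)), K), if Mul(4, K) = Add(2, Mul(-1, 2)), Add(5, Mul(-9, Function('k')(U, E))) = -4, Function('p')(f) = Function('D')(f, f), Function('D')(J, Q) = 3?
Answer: 0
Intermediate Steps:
Function('p')(f) = 3
Function('k')(U, E) = 1 (Function('k')(U, E) = Add(Rational(5, 9), Mul(Rational(-1, 9), -4)) = Add(Rational(5, 9), Rational(4, 9)) = 1)
K = 0 (K = Mul(Rational(1, 4), Add(2, Mul(-1, 2))) = Mul(Rational(1, 4), Add(2, -2)) = Mul(Rational(1, 4), 0) = 0)
Mul(Add(-91, Function('k')(Function('p')(2), 13)), K) = Mul(Add(-91, 1), 0) = Mul(-90, 0) = 0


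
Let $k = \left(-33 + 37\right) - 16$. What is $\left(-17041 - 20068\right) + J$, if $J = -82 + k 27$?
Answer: $-37515$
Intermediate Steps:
$k = -12$ ($k = 4 - 16 = -12$)
$J = -406$ ($J = -82 - 324 = -406$)
$\left(-17041 - 20068\right) + J = \left(-17041 - 20068\right) - 406 = -37109 - 406 = -37515$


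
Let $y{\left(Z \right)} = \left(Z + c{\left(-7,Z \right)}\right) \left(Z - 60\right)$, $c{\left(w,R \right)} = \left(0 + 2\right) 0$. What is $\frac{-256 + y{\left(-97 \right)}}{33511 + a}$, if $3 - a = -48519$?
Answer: $\frac{2139}{11719} \approx 0.18252$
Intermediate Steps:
$a = 48522$ ($a = 3 - -48519 = 3 + 48519 = 48522$)
$c{\left(w,R \right)} = 0$ ($c{\left(w,R \right)} = 2 \cdot 0 = 0$)
$y{\left(Z \right)} = Z \left(-60 + Z\right)$ ($y{\left(Z \right)} = \left(Z + 0\right) \left(Z - 60\right) = Z \left(-60 + Z\right)$)
$\frac{-256 + y{\left(-97 \right)}}{33511 + a} = \frac{-256 - 97 \left(-60 - 97\right)}{33511 + 48522} = \frac{-256 - -15229}{82033} = \left(-256 + 15229\right) \frac{1}{82033} = 14973 \cdot \frac{1}{82033} = \frac{2139}{11719}$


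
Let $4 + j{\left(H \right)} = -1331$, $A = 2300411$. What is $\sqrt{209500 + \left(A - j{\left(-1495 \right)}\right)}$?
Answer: $53 \sqrt{894} \approx 1584.7$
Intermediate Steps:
$j{\left(H \right)} = -1335$ ($j{\left(H \right)} = -4 - 1331 = -1335$)
$\sqrt{209500 + \left(A - j{\left(-1495 \right)}\right)} = \sqrt{209500 + \left(2300411 - -1335\right)} = \sqrt{209500 + \left(2300411 + 1335\right)} = \sqrt{209500 + 2301746} = \sqrt{2511246} = 53 \sqrt{894}$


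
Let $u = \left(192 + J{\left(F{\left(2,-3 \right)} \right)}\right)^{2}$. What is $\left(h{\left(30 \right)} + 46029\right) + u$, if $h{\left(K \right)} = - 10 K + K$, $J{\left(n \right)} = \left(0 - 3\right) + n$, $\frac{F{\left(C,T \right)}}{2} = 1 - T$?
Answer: $84568$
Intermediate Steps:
$F{\left(C,T \right)} = 2 - 2 T$ ($F{\left(C,T \right)} = 2 \left(1 - T\right) = 2 - 2 T$)
$J{\left(n \right)} = -3 + n$
$h{\left(K \right)} = - 9 K$
$u = 38809$ ($u = \left(192 + \left(-3 + \left(2 - -6\right)\right)\right)^{2} = \left(192 + \left(-3 + \left(2 + 6\right)\right)\right)^{2} = \left(192 + \left(-3 + 8\right)\right)^{2} = \left(192 + 5\right)^{2} = 197^{2} = 38809$)
$\left(h{\left(30 \right)} + 46029\right) + u = \left(\left(-9\right) 30 + 46029\right) + 38809 = \left(-270 + 46029\right) + 38809 = 45759 + 38809 = 84568$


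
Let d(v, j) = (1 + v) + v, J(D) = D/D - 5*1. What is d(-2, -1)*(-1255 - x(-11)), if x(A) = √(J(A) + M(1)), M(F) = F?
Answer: 3765 + 3*I*√3 ≈ 3765.0 + 5.1962*I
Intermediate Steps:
J(D) = -4 (J(D) = 1 - 5 = -4)
d(v, j) = 1 + 2*v
x(A) = I*√3 (x(A) = √(-4 + 1) = √(-3) = I*√3)
d(-2, -1)*(-1255 - x(-11)) = (1 + 2*(-2))*(-1255 - I*√3) = (1 - 4)*(-1255 - I*√3) = -3*(-1255 - I*√3) = 3765 + 3*I*√3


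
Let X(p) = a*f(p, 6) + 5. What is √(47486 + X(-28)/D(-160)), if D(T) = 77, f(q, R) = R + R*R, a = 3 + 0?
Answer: √281554581/77 ≈ 217.92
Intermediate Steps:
a = 3
f(q, R) = R + R²
X(p) = 131 (X(p) = 3*(6*(1 + 6)) + 5 = 3*(6*7) + 5 = 3*42 + 5 = 126 + 5 = 131)
√(47486 + X(-28)/D(-160)) = √(47486 + 131/77) = √(3656553/77) = √281554581/77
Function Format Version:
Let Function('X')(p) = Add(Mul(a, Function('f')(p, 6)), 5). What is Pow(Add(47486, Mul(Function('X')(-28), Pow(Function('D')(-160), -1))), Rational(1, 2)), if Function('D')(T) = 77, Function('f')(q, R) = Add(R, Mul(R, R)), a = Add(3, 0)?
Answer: Mul(Rational(1, 77), Pow(281554581, Rational(1, 2))) ≈ 217.92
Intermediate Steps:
a = 3
Function('f')(q, R) = Add(R, Pow(R, 2))
Function('X')(p) = 131 (Function('X')(p) = Add(Mul(3, Mul(6, Add(1, 6))), 5) = Add(Mul(3, Mul(6, 7)), 5) = Add(Mul(3, 42), 5) = Add(126, 5) = 131)
Pow(Add(47486, Mul(Function('X')(-28), Pow(Function('D')(-160), -1))), Rational(1, 2)) = Pow(Add(47486, Mul(131, Pow(77, -1))), Rational(1, 2)) = Pow(Add(47486, Mul(131, Rational(1, 77))), Rational(1, 2)) = Pow(Add(47486, Rational(131, 77)), Rational(1, 2)) = Pow(Rational(3656553, 77), Rational(1, 2)) = Mul(Rational(1, 77), Pow(281554581, Rational(1, 2)))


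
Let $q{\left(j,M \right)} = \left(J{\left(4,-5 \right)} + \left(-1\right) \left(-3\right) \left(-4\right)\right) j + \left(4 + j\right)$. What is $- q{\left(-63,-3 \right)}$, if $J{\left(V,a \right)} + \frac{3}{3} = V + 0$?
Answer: $-508$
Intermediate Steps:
$J{\left(V,a \right)} = -1 + V$ ($J{\left(V,a \right)} = -1 + \left(V + 0\right) = -1 + V$)
$q{\left(j,M \right)} = 4 - 8 j$ ($q{\left(j,M \right)} = \left(\left(-1 + 4\right) + \left(-1\right) \left(-3\right) \left(-4\right)\right) j + \left(4 + j\right) = \left(3 + 3 \left(-4\right)\right) j + \left(4 + j\right) = \left(3 - 12\right) j + \left(4 + j\right) = - 9 j + \left(4 + j\right) = 4 - 8 j$)
$- q{\left(-63,-3 \right)} = - (4 - -504) = - (4 + 504) = \left(-1\right) 508 = -508$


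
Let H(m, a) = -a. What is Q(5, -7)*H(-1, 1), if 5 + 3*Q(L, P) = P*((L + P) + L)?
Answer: 26/3 ≈ 8.6667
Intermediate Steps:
Q(L, P) = -5/3 + P*(P + 2*L)/3 (Q(L, P) = -5/3 + (P*((L + P) + L))/3 = -5/3 + (P*(P + 2*L))/3 = -5/3 + P*(P + 2*L)/3)
Q(5, -7)*H(-1, 1) = (-5/3 + (⅓)*(-7)² + (⅔)*5*(-7))*(-1*1) = (-5/3 + (⅓)*49 - 70/3)*(-1) = (-5/3 + 49/3 - 70/3)*(-1) = -26/3*(-1) = 26/3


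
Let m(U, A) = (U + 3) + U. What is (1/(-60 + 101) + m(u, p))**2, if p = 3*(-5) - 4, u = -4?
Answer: 41616/1681 ≈ 24.757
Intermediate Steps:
p = -19 (p = -15 - 4 = -19)
m(U, A) = 3 + 2*U (m(U, A) = (3 + U) + U = 3 + 2*U)
(1/(-60 + 101) + m(u, p))**2 = (1/(-60 + 101) + (3 + 2*(-4)))**2 = (1/41 + (3 - 8))**2 = (1/41 - 5)**2 = (-204/41)**2 = 41616/1681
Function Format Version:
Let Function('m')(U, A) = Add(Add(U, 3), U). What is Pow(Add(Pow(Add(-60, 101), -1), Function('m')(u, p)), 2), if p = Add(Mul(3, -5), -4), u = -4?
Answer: Rational(41616, 1681) ≈ 24.757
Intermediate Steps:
p = -19 (p = Add(-15, -4) = -19)
Function('m')(U, A) = Add(3, Mul(2, U)) (Function('m')(U, A) = Add(Add(3, U), U) = Add(3, Mul(2, U)))
Pow(Add(Pow(Add(-60, 101), -1), Function('m')(u, p)), 2) = Pow(Add(Pow(Add(-60, 101), -1), Add(3, Mul(2, -4))), 2) = Pow(Add(Pow(41, -1), Add(3, -8)), 2) = Pow(Add(Rational(1, 41), -5), 2) = Pow(Rational(-204, 41), 2) = Rational(41616, 1681)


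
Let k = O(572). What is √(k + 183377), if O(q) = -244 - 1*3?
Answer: √183130 ≈ 427.94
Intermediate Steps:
O(q) = -247 (O(q) = -244 - 3 = -247)
k = -247
√(k + 183377) = √(-247 + 183377) = √183130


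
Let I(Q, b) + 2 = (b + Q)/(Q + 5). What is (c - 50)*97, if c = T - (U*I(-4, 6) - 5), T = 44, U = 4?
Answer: -97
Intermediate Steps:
I(Q, b) = -2 + (Q + b)/(5 + Q) (I(Q, b) = -2 + (b + Q)/(Q + 5) = -2 + (Q + b)/(5 + Q))
c = 49 (c = 44 - (4*((-10 + 6 - 1*(-4))/(5 - 4)) - 5) = 44 - (4*((-10 + 6 + 4)/1) - 5) = 44 - (4*(1*0) - 5) = 44 - (4*0 - 5) = 44 - (0 - 5) = 44 - 1*(-5) = 44 + 5 = 49)
(c - 50)*97 = (49 - 50)*97 = -1*97 = -97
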